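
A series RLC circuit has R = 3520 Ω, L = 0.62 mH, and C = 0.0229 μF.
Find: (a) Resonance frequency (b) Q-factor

Step 1 — Resonance condition Im(Z)=0 gives ω₀ = 1/√(LC).
Step 2 — ω₀ = 1/√(0.00062·2.29e-08) = 2.654e+05 rad/s.
Step 3 — f₀ = ω₀/(2π) = 4.224e+04 Hz.
Step 4 — Series Q: Q = ω₀L/R = 2.654e+05·0.00062/3520 = 0.04675.

(a) f₀ = 4.224e+04 Hz  (b) Q = 0.04675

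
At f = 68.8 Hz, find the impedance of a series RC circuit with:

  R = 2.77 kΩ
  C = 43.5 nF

Step 1 — Angular frequency: ω = 2π·f = 2π·68.8 = 432.3 rad/s.
Step 2 — Component impedances:
  R: Z = R = 2770 Ω
  C: Z = 1/(jωC) = -j/(ω·C) = 0 - j5.318e+04 Ω
Step 3 — Series combination: Z_total = R + C = 2770 - j5.318e+04 Ω = 5.325e+04∠-87.0° Ω.

Z = 2770 - j5.318e+04 Ω = 5.325e+04∠-87.0° Ω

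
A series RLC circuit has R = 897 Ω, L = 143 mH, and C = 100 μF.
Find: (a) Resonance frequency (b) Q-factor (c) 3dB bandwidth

Step 1 — Resonance condition Im(Z)=0 gives ω₀ = 1/√(LC).
Step 2 — ω₀ = 1/√(0.143·0.0001) = 264.4 rad/s.
Step 3 — f₀ = ω₀/(2π) = 42.09 Hz.
Step 4 — Series Q: Q = ω₀L/R = 264.4·0.143/897 = 0.04216.
Step 5 — 3dB bandwidth: Δω = ω₀/Q = 6273 rad/s; BW = Δω/(2π) = 998.3 Hz.

(a) f₀ = 42.09 Hz  (b) Q = 0.04216  (c) BW = 998.3 Hz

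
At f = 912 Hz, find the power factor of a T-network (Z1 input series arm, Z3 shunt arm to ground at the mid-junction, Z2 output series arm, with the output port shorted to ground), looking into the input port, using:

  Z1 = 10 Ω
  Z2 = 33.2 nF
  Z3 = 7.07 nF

Step 1 — Angular frequency: ω = 2π·f = 2π·912 = 5730 rad/s.
Step 2 — Component impedances:
  Z1: Z = R = 10 Ω
  Z2: Z = 1/(jωC) = -j/(ω·C) = 0 - j5256 Ω
  Z3: Z = 1/(jωC) = -j/(ω·C) = 0 - j2.468e+04 Ω
Step 3 — With the output port shorted to ground, the output series arm Z2 runs from the junction to ground; the shunt arm Z3 also runs from the junction to ground. They appear in parallel: Z3 || Z2 = 0 - j4334 Ω.
Step 4 — Series with input arm Z1: Z_in = Z1 + (Z3 || Z2) = 10 - j4334 Ω = 4334∠-89.9° Ω.
Step 5 — Power factor: PF = cos(φ) = Re(Z)/|Z| = 10/4333.6 = 0.002308.
Step 6 — Type: Im(Z) = -4334 ⇒ leading (phase φ = -89.9°).

PF = 0.002308 (leading, φ = -89.9°)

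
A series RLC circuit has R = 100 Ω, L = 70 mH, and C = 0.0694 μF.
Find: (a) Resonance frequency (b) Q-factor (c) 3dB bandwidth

Step 1 — Resonance: ω₀ = 1/√(LC) = 1/√(0.07·6.94e-08) = 1.435e+04 rad/s.
Step 2 — f₀ = ω₀/(2π) = 2283 Hz.
Step 3 — Series Q: Q = ω₀L/R = 1.435e+04·0.07/100 = 10.04.
Step 4 — Bandwidth: Δω = ω₀/Q = 1429 rad/s; BW = Δω/(2π) = 227.4 Hz.

(a) f₀ = 2283 Hz  (b) Q = 10.04  (c) BW = 227.4 Hz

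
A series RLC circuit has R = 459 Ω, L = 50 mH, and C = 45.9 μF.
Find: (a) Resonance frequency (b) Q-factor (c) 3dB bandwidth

Step 1 — Resonance: ω₀ = 1/√(LC) = 1/√(0.05·4.59e-05) = 660.1 rad/s.
Step 2 — f₀ = ω₀/(2π) = 105.1 Hz.
Step 3 — Series Q: Q = ω₀L/R = 660.1·0.05/459 = 0.07191.
Step 4 — Bandwidth: Δω = ω₀/Q = 9180 rad/s; BW = Δω/(2π) = 1461 Hz.

(a) f₀ = 105.1 Hz  (b) Q = 0.07191  (c) BW = 1461 Hz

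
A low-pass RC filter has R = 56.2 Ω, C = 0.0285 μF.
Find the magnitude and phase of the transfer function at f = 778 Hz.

Step 1 — Angular frequency: ω = 2π·778 = 4888 rad/s.
Step 2 — Transfer function: H(jω) = 1/(1 + jωRC).
Step 3 — Denominator: 1 + jωRC = 1 + j·4888·56.2·2.85e-08 = 1 + j0.00783.
Step 4 — H = 0.9999 - j0.007829.
Step 5 — Magnitude: |H| = 1 (-0.0 dB); phase: φ = -0.4°.

|H| = 1 (-0.0 dB), φ = -0.4°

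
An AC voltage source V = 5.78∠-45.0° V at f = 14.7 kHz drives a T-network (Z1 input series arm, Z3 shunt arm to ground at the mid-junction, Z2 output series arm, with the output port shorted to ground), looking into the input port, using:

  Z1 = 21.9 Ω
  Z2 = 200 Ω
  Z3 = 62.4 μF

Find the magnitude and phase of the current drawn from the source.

Step 1 — Angular frequency: ω = 2π·f = 2π·1.47e+04 = 9.236e+04 rad/s.
Step 2 — Component impedances:
  Z1: Z = R = 21.9 Ω
  Z2: Z = R = 200 Ω
  Z3: Z = 1/(jωC) = -j/(ω·C) = 0 - j0.1735 Ω
Step 3 — With the output port shorted to ground, the output series arm Z2 runs from the junction to ground; the shunt arm Z3 also runs from the junction to ground. They appear in parallel: Z3 || Z2 = 0.0001505 - j0.1735 Ω.
Step 4 — Series with input arm Z1: Z_in = Z1 + (Z3 || Z2) = 21.9 - j0.1735 Ω = 21.9∠-0.5° Ω.
Step 5 — Source phasor: V = 5.78∠-45.0° V = 4.087 - j4.087 V.
Step 6 — Ohm's law: I = V / Z_total = (4.087 - j4.087) / (21.9 - j0.1735) = 0.1881 - j0.1851 A.
Step 7 — Convert to polar: |I| = 0.2639 A, ∠I = -44.5°.

I = 0.2639∠-44.5° A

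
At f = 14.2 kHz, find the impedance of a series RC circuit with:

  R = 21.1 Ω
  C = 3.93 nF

Step 1 — Angular frequency: ω = 2π·f = 2π·1.42e+04 = 8.922e+04 rad/s.
Step 2 — Component impedances:
  R: Z = R = 21.1 Ω
  C: Z = 1/(jωC) = -j/(ω·C) = 0 - j2852 Ω
Step 3 — Series combination: Z_total = R + C = 21.1 - j2852 Ω = 2852∠-89.6° Ω.

Z = 21.1 - j2852 Ω = 2852∠-89.6° Ω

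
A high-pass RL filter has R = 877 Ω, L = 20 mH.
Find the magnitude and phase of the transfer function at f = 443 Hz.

Step 1 — Angular frequency: ω = 2π·443 = 2783 rad/s.
Step 2 — Transfer function: H(jω) = jωL/(R + jωL).
Step 3 — Numerator jωL = j·55.67; denominator R + jωL = 877 + j55.67.
Step 4 — H = 0.004013 + j0.06322.
Step 5 — Magnitude: |H| = 0.06335 (-24.0 dB); phase: φ = 86.4°.

|H| = 0.06335 (-24.0 dB), φ = 86.4°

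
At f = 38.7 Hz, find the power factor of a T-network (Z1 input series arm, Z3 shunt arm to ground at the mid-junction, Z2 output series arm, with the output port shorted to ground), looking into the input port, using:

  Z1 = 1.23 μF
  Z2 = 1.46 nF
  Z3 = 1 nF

Step 1 — Angular frequency: ω = 2π·f = 2π·38.7 = 243.2 rad/s.
Step 2 — Component impedances:
  Z1: Z = 1/(jωC) = -j/(ω·C) = 0 - j3344 Ω
  Z2: Z = 1/(jωC) = -j/(ω·C) = 0 - j2.817e+06 Ω
  Z3: Z = 1/(jωC) = -j/(ω·C) = 0 - j4.113e+06 Ω
Step 3 — With the output port shorted to ground, the output series arm Z2 runs from the junction to ground; the shunt arm Z3 also runs from the junction to ground. They appear in parallel: Z3 || Z2 = 0 - j1.672e+06 Ω.
Step 4 — Series with input arm Z1: Z_in = Z1 + (Z3 || Z2) = 0 - j1.675e+06 Ω = 1.675e+06∠-90.0° Ω.
Step 5 — Power factor: PF = cos(φ) = Re(Z)/|Z| = 0/1.675e+06 = 0.
Step 6 — Type: Im(Z) = -1.675e+06 ⇒ leading (phase φ = -90.0°).

PF = 0 (leading, φ = -90.0°)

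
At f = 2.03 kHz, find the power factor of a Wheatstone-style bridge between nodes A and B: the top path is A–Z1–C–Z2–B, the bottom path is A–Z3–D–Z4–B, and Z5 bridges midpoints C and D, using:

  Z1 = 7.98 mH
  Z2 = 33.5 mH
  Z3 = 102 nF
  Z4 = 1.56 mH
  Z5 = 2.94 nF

Step 1 — Angular frequency: ω = 2π·f = 2π·2030 = 1.275e+04 rad/s.
Step 2 — Component impedances:
  Z1: Z = jωL = j·1.275e+04·0.00798 = 0 + j101.8 Ω
  Z2: Z = jωL = j·1.275e+04·0.0335 = 0 + j427.3 Ω
  Z3: Z = 1/(jωC) = -j/(ω·C) = 0 - j768.6 Ω
  Z4: Z = jωL = j·1.275e+04·0.00156 = 0 + j19.9 Ω
  Z5: Z = 1/(jωC) = -j/(ω·C) = 0 - j2.667e+04 Ω
Step 3 — Bridge requires nodal analysis (the Z5 bridge couples midpoints C and D, so the two paths cannot be reduced to a simple series/parallel combination). Setting node B to ground and injecting 1 A at node A, the 3-node admittance system at A, C, D solves to V_A = Z_AB = 0 + j1893 Ω = 1893∠90.0° Ω.
Step 4 — Power factor: PF = cos(φ) = Re(Z)/|Z| = 0/1893 = 0.
Step 5 — Type: Im(Z) = 1893 ⇒ lagging (phase φ = 90.0°).

PF = 0 (lagging, φ = 90.0°)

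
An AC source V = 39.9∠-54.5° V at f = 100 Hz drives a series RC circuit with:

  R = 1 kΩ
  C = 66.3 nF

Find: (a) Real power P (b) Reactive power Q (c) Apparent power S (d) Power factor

Step 1 — Angular frequency: ω = 2π·f = 2π·100 = 628.3 rad/s.
Step 2 — Component impedances:
  R: Z = R = 1000 Ω
  C: Z = 1/(jωC) = -j/(ω·C) = 0 - j2.401e+04 Ω
Step 3 — Series combination: Z_total = R + C = 1000 - j2.401e+04 Ω = 2.403e+04∠-87.6° Ω.
Step 4 — Source phasor: V = 39.9∠-54.5° V = 23.17 - j32.48 V.
Step 5 — Current: I = V / Z = 0.001391 + j0.0009073 A = 0.001661∠33.1° A.
Step 6 — Complex power: S = V·I* = 0.002758 - j0.0662 VA.
Step 7 — Real power: P = Re(S) = 0.002758 W.
Step 8 — Reactive power: Q = Im(S) = -0.0662 VAR.
Step 9 — Apparent power: |S| = 0.06626 VA.
Step 10 — Power factor: PF = P/|S| = 0.04162 (leading).

(a) P = 0.002758 W  (b) Q = -0.0662 VAR  (c) S = 0.06626 VA  (d) PF = 0.04162 (leading)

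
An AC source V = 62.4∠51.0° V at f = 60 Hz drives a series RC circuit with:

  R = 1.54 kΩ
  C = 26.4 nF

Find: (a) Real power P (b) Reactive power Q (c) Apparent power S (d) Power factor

Step 1 — Angular frequency: ω = 2π·f = 2π·60 = 377 rad/s.
Step 2 — Component impedances:
  R: Z = R = 1540 Ω
  C: Z = 1/(jωC) = -j/(ω·C) = 0 - j1.005e+05 Ω
Step 3 — Series combination: Z_total = R + C = 1540 - j1.005e+05 Ω = 1.005e+05∠-89.1° Ω.
Step 4 — Source phasor: V = 62.4∠51.0° V = 39.27 + j48.49 V.
Step 5 — Current: I = V / Z = -0.0004765 + j0.0003981 A = 0.000621∠140.1° A.
Step 6 — Complex power: S = V·I* = 0.0005938 - j0.03874 VA.
Step 7 — Real power: P = Re(S) = 0.0005938 W.
Step 8 — Reactive power: Q = Im(S) = -0.03874 VAR.
Step 9 — Apparent power: |S| = 0.03875 VA.
Step 10 — Power factor: PF = P/|S| = 0.01533 (leading).

(a) P = 0.0005938 W  (b) Q = -0.03874 VAR  (c) S = 0.03875 VA  (d) PF = 0.01533 (leading)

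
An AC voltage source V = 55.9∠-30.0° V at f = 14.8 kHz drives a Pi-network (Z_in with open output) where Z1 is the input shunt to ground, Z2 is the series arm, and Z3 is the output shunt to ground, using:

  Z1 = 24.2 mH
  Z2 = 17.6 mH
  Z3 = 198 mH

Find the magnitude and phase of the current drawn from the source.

Step 1 — Angular frequency: ω = 2π·f = 2π·1.48e+04 = 9.299e+04 rad/s.
Step 2 — Component impedances:
  Z1: Z = jωL = j·9.299e+04·0.0242 = 0 + j2250 Ω
  Z2: Z = jωL = j·9.299e+04·0.0176 = 0 + j1637 Ω
  Z3: Z = jωL = j·9.299e+04·0.198 = 0 + j1.841e+04 Ω
Step 3 — With open output, the series arm Z2 and the output shunt Z3 appear in series to ground: Z2 + Z3 = 0 + j2.005e+04 Ω.
Step 4 — Parallel with input shunt Z1: Z_in = Z1 || (Z2 + Z3) = 0 + j2023 Ω = 2023∠90.0° Ω.
Step 5 — Source phasor: V = 55.9∠-30.0° V = 48.41 - j27.95 V.
Step 6 — Ohm's law: I = V / Z_total = (48.41 - j27.95) / (0 + j2023) = -0.01381 - j0.02393 A.
Step 7 — Convert to polar: |I| = 0.02763 A, ∠I = -120.0°.

I = 0.02763∠-120.0° A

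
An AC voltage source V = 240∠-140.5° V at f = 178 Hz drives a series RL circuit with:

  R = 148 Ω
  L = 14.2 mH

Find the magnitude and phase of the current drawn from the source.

Step 1 — Angular frequency: ω = 2π·f = 2π·178 = 1118 rad/s.
Step 2 — Component impedances:
  R: Z = R = 148 Ω
  L: Z = jωL = j·1118·0.0142 = 0 + j15.88 Ω
Step 3 — Series combination: Z_total = R + L = 148 + j15.88 Ω = 148.8∠6.1° Ω.
Step 4 — Source phasor: V = 240∠-140.5° V = -185.2 - j152.7 V.
Step 5 — Ohm's law: I = V / Z_total = (-185.2 - j152.7) / (148 + j15.88) = -1.346 - j0.887 A.
Step 6 — Convert to polar: |I| = 1.612 A, ∠I = -146.6°.

I = 1.612∠-146.6° A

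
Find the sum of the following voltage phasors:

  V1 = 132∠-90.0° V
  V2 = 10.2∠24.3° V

Step 1 — Convert each phasor to rectangular form:
  V1 = 132·(cos(-90.0°) + j·sin(-90.0°)) = 0 - j132 V
  V2 = 10.2·(cos(24.3°) + j·sin(24.3°)) = 9.296 + j4.197 V
Step 2 — Sum components: V_total = 9.296 - j127.8 V.
Step 3 — Convert to polar: |V_total| = 128.1 V, ∠V_total = -85.8°.

V_total = 128.1∠-85.8° V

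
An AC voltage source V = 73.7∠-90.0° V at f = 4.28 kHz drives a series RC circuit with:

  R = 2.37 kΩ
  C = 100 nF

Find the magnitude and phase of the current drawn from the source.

Step 1 — Angular frequency: ω = 2π·f = 2π·4280 = 2.689e+04 rad/s.
Step 2 — Component impedances:
  R: Z = R = 2370 Ω
  C: Z = 1/(jωC) = -j/(ω·C) = 0 - j371.9 Ω
Step 3 — Series combination: Z_total = R + C = 2370 - j371.9 Ω = 2399∠-8.9° Ω.
Step 4 — Source phasor: V = 73.7∠-90.0° V = 0 - j73.7 V.
Step 5 — Ohm's law: I = V / Z_total = (0 - j73.7) / (2370 - j371.9) = 0.004762 - j0.03035 A.
Step 6 — Convert to polar: |I| = 0.03072 A, ∠I = -81.1°.

I = 0.03072∠-81.1° A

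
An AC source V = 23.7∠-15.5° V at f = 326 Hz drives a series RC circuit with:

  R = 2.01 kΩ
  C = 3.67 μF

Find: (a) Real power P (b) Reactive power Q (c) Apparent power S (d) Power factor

Step 1 — Angular frequency: ω = 2π·f = 2π·326 = 2048 rad/s.
Step 2 — Component impedances:
  R: Z = R = 2010 Ω
  C: Z = 1/(jωC) = -j/(ω·C) = 0 - j133 Ω
Step 3 — Series combination: Z_total = R + C = 2010 - j133 Ω = 2014∠-3.8° Ω.
Step 4 — Source phasor: V = 23.7∠-15.5° V = 22.84 - j6.334 V.
Step 5 — Current: I = V / Z = 0.01152 - j0.002389 A = 0.01177∠-11.7° A.
Step 6 — Complex power: S = V·I* = 0.2782 - j0.01841 VA.
Step 7 — Real power: P = Re(S) = 0.2782 W.
Step 8 — Reactive power: Q = Im(S) = -0.01841 VAR.
Step 9 — Apparent power: |S| = 0.2788 VA.
Step 10 — Power factor: PF = P/|S| = 0.9978 (leading).

(a) P = 0.2782 W  (b) Q = -0.01841 VAR  (c) S = 0.2788 VA  (d) PF = 0.9978 (leading)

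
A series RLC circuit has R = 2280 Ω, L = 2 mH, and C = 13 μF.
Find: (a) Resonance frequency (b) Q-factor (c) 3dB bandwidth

Step 1 — Resonance: ω₀ = 1/√(LC) = 1/√(0.002·1.3e-05) = 6202 rad/s.
Step 2 — f₀ = ω₀/(2π) = 987 Hz.
Step 3 — Series Q: Q = ω₀L/R = 6202·0.002/2280 = 0.00544.
Step 4 — Bandwidth: Δω = ω₀/Q = 1.14e+06 rad/s; BW = Δω/(2π) = 1.814e+05 Hz.

(a) f₀ = 987 Hz  (b) Q = 0.00544  (c) BW = 1.814e+05 Hz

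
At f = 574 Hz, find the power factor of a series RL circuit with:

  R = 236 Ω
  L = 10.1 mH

Step 1 — Angular frequency: ω = 2π·f = 2π·574 = 3607 rad/s.
Step 2 — Component impedances:
  R: Z = R = 236 Ω
  L: Z = jωL = j·3607·0.0101 = 0 + j36.43 Ω
Step 3 — Series combination: Z_total = R + L = 236 + j36.43 Ω = 238.8∠8.8° Ω.
Step 4 — Power factor: PF = cos(φ) = Re(Z)/|Z| = 236/238.8 = 0.9883.
Step 5 — Type: Im(Z) = 36.43 ⇒ lagging (phase φ = 8.8°).

PF = 0.9883 (lagging, φ = 8.8°)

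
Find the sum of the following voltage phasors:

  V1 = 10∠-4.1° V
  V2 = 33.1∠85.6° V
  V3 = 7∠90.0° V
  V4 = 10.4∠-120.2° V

Step 1 — Convert each phasor to rectangular form:
  V1 = 10·(cos(-4.1°) + j·sin(-4.1°)) = 9.974 - j0.715 V
  V2 = 33.1·(cos(85.6°) + j·sin(85.6°)) = 2.539 + j33 V
  V3 = 7·(cos(90.0°) + j·sin(90.0°)) = 0 + j7 V
  V4 = 10.4·(cos(-120.2°) + j·sin(-120.2°)) = -5.231 - j8.988 V
Step 2 — Sum components: V_total = 7.282 + j30.3 V.
Step 3 — Convert to polar: |V_total| = 31.16 V, ∠V_total = 76.5°.

V_total = 31.16∠76.5° V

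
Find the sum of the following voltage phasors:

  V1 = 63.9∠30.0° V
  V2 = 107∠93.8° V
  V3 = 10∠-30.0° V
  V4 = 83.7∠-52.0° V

Step 1 — Convert each phasor to rectangular form:
  V1 = 63.9·(cos(30.0°) + j·sin(30.0°)) = 55.34 + j31.95 V
  V2 = 107·(cos(93.8°) + j·sin(93.8°)) = -7.091 + j106.8 V
  V3 = 10·(cos(-30.0°) + j·sin(-30.0°)) = 8.66 - j5 V
  V4 = 83.7·(cos(-52.0°) + j·sin(-52.0°)) = 51.53 - j65.96 V
Step 2 — Sum components: V_total = 108.4 + j67.76 V.
Step 3 — Convert to polar: |V_total| = 127.9 V, ∠V_total = 32.0°.

V_total = 127.9∠32.0° V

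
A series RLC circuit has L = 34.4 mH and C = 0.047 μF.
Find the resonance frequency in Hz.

Step 1 — Resonance condition Im(Z)=0 gives ω₀ = 1/√(LC).
Step 2 — ω₀ = 1/√(0.0344·4.7e-08) = 2.487e+04 rad/s.
Step 3 — f₀ = ω₀/(2π) = 3958 Hz.

f₀ = 3958 Hz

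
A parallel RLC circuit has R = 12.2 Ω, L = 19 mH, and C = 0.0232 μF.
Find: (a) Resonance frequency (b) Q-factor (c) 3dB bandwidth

Step 1 — Resonance: ω₀ = 1/√(LC) = 1/√(0.019·2.32e-08) = 4.763e+04 rad/s.
Step 2 — f₀ = ω₀/(2π) = 7581 Hz.
Step 3 — Parallel Q: Q = R/(ω₀L) = 12.2/(4.763e+04·0.019) = 0.01348.
Step 4 — Bandwidth: Δω = ω₀/Q = 3.533e+06 rad/s; BW = Δω/(2π) = 5.623e+05 Hz.

(a) f₀ = 7581 Hz  (b) Q = 0.01348  (c) BW = 5.623e+05 Hz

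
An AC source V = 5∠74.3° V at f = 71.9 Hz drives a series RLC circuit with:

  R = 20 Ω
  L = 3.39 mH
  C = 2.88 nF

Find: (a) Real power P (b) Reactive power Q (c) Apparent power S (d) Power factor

Step 1 — Angular frequency: ω = 2π·f = 2π·71.9 = 451.8 rad/s.
Step 2 — Component impedances:
  R: Z = R = 20 Ω
  L: Z = jωL = j·451.8·0.00339 = 0 + j1.531 Ω
  C: Z = 1/(jωC) = -j/(ω·C) = 0 - j7.686e+05 Ω
Step 3 — Series combination: Z_total = R + L + C = 20 - j7.686e+05 Ω = 7.686e+05∠-90.0° Ω.
Step 4 — Source phasor: V = 5∠74.3° V = 1.353 + j4.813 V.
Step 5 — Current: I = V / Z = -6.263e-06 + j1.761e-06 A = 6.505e-06∠164.3° A.
Step 6 — Complex power: S = V·I* = 8.464e-10 - j3.253e-05 VA.
Step 7 — Real power: P = Re(S) = 8.464e-10 W.
Step 8 — Reactive power: Q = Im(S) = -3.253e-05 VAR.
Step 9 — Apparent power: |S| = 3.253e-05 VA.
Step 10 — Power factor: PF = P/|S| = 2.602e-05 (leading).

(a) P = 8.464e-10 W  (b) Q = -3.253e-05 VAR  (c) S = 3.253e-05 VA  (d) PF = 2.602e-05 (leading)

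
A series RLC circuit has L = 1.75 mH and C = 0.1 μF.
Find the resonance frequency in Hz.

Step 1 — Resonance condition Im(Z)=0 gives ω₀ = 1/√(LC).
Step 2 — ω₀ = 1/√(0.00175·1e-07) = 7.559e+04 rad/s.
Step 3 — f₀ = ω₀/(2π) = 1.203e+04 Hz.

f₀ = 1.203e+04 Hz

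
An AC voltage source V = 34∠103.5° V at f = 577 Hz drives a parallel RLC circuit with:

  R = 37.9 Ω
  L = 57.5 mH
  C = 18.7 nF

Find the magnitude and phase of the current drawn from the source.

Step 1 — Angular frequency: ω = 2π·f = 2π·577 = 3625 rad/s.
Step 2 — Component impedances:
  R: Z = R = 37.9 Ω
  L: Z = jωL = j·3625·0.0575 = 0 + j208.5 Ω
  C: Z = 1/(jωC) = -j/(ω·C) = 0 - j1.475e+04 Ω
Step 3 — Parallel combination: 1/Z_total = 1/R + 1/L + 1/C; Z_total = 36.72 + j6.582 Ω = 37.31∠10.2° Ω.
Step 4 — Source phasor: V = 34∠103.5° V = -7.937 + j33.06 V.
Step 5 — Ohm's law: I = V / Z_total = (-7.937 + j33.06) / (36.72 + j6.582) = -0.05307 + j0.9098 A.
Step 6 — Convert to polar: |I| = 0.9114 A, ∠I = 93.3°.

I = 0.9114∠93.3° A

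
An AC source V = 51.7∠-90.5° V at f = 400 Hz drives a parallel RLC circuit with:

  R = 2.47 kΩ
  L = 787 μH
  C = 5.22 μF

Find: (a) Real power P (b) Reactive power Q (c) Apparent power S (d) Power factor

Step 1 — Angular frequency: ω = 2π·f = 2π·400 = 2513 rad/s.
Step 2 — Component impedances:
  R: Z = R = 2470 Ω
  L: Z = jωL = j·2513·0.000787 = 0 + j1.978 Ω
  C: Z = 1/(jωC) = -j/(ω·C) = 0 - j76.22 Ω
Step 3 — Parallel combination: 1/Z_total = 1/R + 1/L + 1/C; Z_total = 0.001669 + j2.031 Ω = 2.031∠90.0° Ω.
Step 4 — Source phasor: V = 51.7∠-90.5° V = -0.4512 - j51.7 V.
Step 5 — Current: I = V / Z = -25.46 + j0.2012 A = 25.46∠179.5° A.
Step 6 — Complex power: S = V·I* = 1.082 + j1316 VA.
Step 7 — Real power: P = Re(S) = 1.082 W.
Step 8 — Reactive power: Q = Im(S) = 1316 VAR.
Step 9 — Apparent power: |S| = 1316 VA.
Step 10 — Power factor: PF = P/|S| = 0.0008221 (lagging).

(a) P = 1.082 W  (b) Q = 1316 VAR  (c) S = 1316 VA  (d) PF = 0.0008221 (lagging)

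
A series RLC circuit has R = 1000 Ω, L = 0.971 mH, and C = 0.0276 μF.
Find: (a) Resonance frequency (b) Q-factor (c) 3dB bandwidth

Step 1 — Resonance: ω₀ = 1/√(LC) = 1/√(0.000971·2.76e-08) = 1.932e+05 rad/s.
Step 2 — f₀ = ω₀/(2π) = 3.074e+04 Hz.
Step 3 — Series Q: Q = ω₀L/R = 1.932e+05·0.000971/1000 = 0.1876.
Step 4 — Bandwidth: Δω = ω₀/Q = 1.03e+06 rad/s; BW = Δω/(2π) = 1.639e+05 Hz.

(a) f₀ = 3.074e+04 Hz  (b) Q = 0.1876  (c) BW = 1.639e+05 Hz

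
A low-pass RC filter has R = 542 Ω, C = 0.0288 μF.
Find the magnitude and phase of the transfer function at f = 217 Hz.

Step 1 — Angular frequency: ω = 2π·217 = 1363 rad/s.
Step 2 — Transfer function: H(jω) = 1/(1 + jωRC).
Step 3 — Denominator: 1 + jωRC = 1 + j·1363·542·2.88e-08 = 1 + j0.02128.
Step 4 — H = 0.9995 - j0.02127.
Step 5 — Magnitude: |H| = 0.9998 (-0.0 dB); phase: φ = -1.2°.

|H| = 0.9998 (-0.0 dB), φ = -1.2°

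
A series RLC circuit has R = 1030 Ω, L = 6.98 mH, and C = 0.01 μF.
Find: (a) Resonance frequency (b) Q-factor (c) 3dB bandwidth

Step 1 — Resonance: ω₀ = 1/√(LC) = 1/√(0.00698·1e-08) = 1.197e+05 rad/s.
Step 2 — f₀ = ω₀/(2π) = 1.905e+04 Hz.
Step 3 — Series Q: Q = ω₀L/R = 1.197e+05·0.00698/1030 = 0.8111.
Step 4 — Bandwidth: Δω = ω₀/Q = 1.476e+05 rad/s; BW = Δω/(2π) = 2.349e+04 Hz.

(a) f₀ = 1.905e+04 Hz  (b) Q = 0.8111  (c) BW = 2.349e+04 Hz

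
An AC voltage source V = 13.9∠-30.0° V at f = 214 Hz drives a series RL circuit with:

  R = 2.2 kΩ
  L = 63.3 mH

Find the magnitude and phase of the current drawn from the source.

Step 1 — Angular frequency: ω = 2π·f = 2π·214 = 1345 rad/s.
Step 2 — Component impedances:
  R: Z = R = 2200 Ω
  L: Z = jωL = j·1345·0.0633 = 0 + j85.11 Ω
Step 3 — Series combination: Z_total = R + L = 2200 + j85.11 Ω = 2202∠2.2° Ω.
Step 4 — Source phasor: V = 13.9∠-30.0° V = 12.04 - j6.95 V.
Step 5 — Ohm's law: I = V / Z_total = (12.04 - j6.95) / (2200 + j85.11) = 0.005341 - j0.003366 A.
Step 6 — Convert to polar: |I| = 0.006313 A, ∠I = -32.2°.

I = 0.006313∠-32.2° A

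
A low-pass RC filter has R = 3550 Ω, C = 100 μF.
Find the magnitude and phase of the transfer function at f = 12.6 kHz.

Step 1 — Angular frequency: ω = 2π·1.26e+04 = 7.917e+04 rad/s.
Step 2 — Transfer function: H(jω) = 1/(1 + jωRC).
Step 3 — Denominator: 1 + jωRC = 1 + j·7.917e+04·3550·0.0001 = 1 + j2.81e+04.
Step 4 — H = 1.266e-09 - j3.558e-05.
Step 5 — Magnitude: |H| = 3.558e-05 (-89.0 dB); phase: φ = -90.0°.

|H| = 3.558e-05 (-89.0 dB), φ = -90.0°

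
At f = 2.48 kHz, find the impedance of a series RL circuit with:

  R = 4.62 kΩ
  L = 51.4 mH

Step 1 — Angular frequency: ω = 2π·f = 2π·2480 = 1.558e+04 rad/s.
Step 2 — Component impedances:
  R: Z = R = 4620 Ω
  L: Z = jωL = j·1.558e+04·0.0514 = 0 + j800.9 Ω
Step 3 — Series combination: Z_total = R + L = 4620 + j800.9 Ω = 4689∠9.8° Ω.

Z = 4620 + j800.9 Ω = 4689∠9.8° Ω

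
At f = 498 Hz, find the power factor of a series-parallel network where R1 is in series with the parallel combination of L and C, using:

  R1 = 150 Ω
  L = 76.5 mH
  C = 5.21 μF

Step 1 — Angular frequency: ω = 2π·f = 2π·498 = 3129 rad/s.
Step 2 — Component impedances:
  R1: Z = R = 150 Ω
  L: Z = jωL = j·3129·0.0765 = 0 + j239.4 Ω
  C: Z = 1/(jωC) = -j/(ω·C) = 0 - j61.34 Ω
Step 3 — Parallel branch: L || C = 1/(1/L + 1/C) = 0 - j82.48 Ω.
Step 4 — Series with R1: Z_total = R1 + (L || C) = 150 - j82.48 Ω = 171.2∠-28.8° Ω.
Step 5 — Power factor: PF = cos(φ) = Re(Z)/|Z| = 150/171.18 = 0.8763.
Step 6 — Type: Im(Z) = -82.48 ⇒ leading (phase φ = -28.8°).

PF = 0.8763 (leading, φ = -28.8°)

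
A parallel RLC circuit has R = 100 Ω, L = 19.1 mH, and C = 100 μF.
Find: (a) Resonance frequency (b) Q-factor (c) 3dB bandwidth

Step 1 — Resonance: ω₀ = 1/√(LC) = 1/√(0.0191·0.0001) = 723.6 rad/s.
Step 2 — f₀ = ω₀/(2π) = 115.2 Hz.
Step 3 — Parallel Q: Q = R/(ω₀L) = 100/(723.6·0.0191) = 7.236.
Step 4 — Bandwidth: Δω = ω₀/Q = 100 rad/s; BW = Δω/(2π) = 15.92 Hz.

(a) f₀ = 115.2 Hz  (b) Q = 7.236  (c) BW = 15.92 Hz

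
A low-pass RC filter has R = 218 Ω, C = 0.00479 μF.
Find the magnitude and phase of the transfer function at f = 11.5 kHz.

Step 1 — Angular frequency: ω = 2π·1.15e+04 = 7.226e+04 rad/s.
Step 2 — Transfer function: H(jω) = 1/(1 + jωRC).
Step 3 — Denominator: 1 + jωRC = 1 + j·7.226e+04·218·4.79e-09 = 1 + j0.07545.
Step 4 — H = 0.9943 - j0.07502.
Step 5 — Magnitude: |H| = 0.9972 (-0.0 dB); phase: φ = -4.3°.

|H| = 0.9972 (-0.0 dB), φ = -4.3°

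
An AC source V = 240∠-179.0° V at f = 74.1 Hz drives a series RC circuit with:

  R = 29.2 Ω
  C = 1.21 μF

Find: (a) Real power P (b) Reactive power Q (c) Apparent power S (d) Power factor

Step 1 — Angular frequency: ω = 2π·f = 2π·74.1 = 465.6 rad/s.
Step 2 — Component impedances:
  R: Z = R = 29.2 Ω
  C: Z = 1/(jωC) = -j/(ω·C) = 0 - j1775 Ω
Step 3 — Series combination: Z_total = R + C = 29.2 - j1775 Ω = 1775∠-89.1° Ω.
Step 4 — Source phasor: V = 240∠-179.0° V = -240 - j4.189 V.
Step 5 — Current: I = V / Z = 0.0001358 - j0.1352 A = 0.1352∠-89.9° A.
Step 6 — Complex power: S = V·I* = 0.5336 - j32.44 VA.
Step 7 — Real power: P = Re(S) = 0.5336 W.
Step 8 — Reactive power: Q = Im(S) = -32.44 VAR.
Step 9 — Apparent power: |S| = 32.44 VA.
Step 10 — Power factor: PF = P/|S| = 0.01645 (leading).

(a) P = 0.5336 W  (b) Q = -32.44 VAR  (c) S = 32.44 VA  (d) PF = 0.01645 (leading)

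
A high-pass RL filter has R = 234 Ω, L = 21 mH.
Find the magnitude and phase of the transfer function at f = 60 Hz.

Step 1 — Angular frequency: ω = 2π·60 = 377 rad/s.
Step 2 — Transfer function: H(jω) = jωL/(R + jωL).
Step 3 — Numerator jωL = j·7.917; denominator R + jωL = 234 + j7.917.
Step 4 — H = 0.001143 + j0.03379.
Step 5 — Magnitude: |H| = 0.03381 (-29.4 dB); phase: φ = 88.1°.

|H| = 0.03381 (-29.4 dB), φ = 88.1°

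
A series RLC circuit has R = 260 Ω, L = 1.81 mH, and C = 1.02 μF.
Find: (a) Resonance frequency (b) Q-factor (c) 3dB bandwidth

Step 1 — Resonance: ω₀ = 1/√(LC) = 1/√(0.00181·1.02e-06) = 2.327e+04 rad/s.
Step 2 — f₀ = ω₀/(2π) = 3704 Hz.
Step 3 — Series Q: Q = ω₀L/R = 2.327e+04·0.00181/260 = 0.162.
Step 4 — Bandwidth: Δω = ω₀/Q = 1.436e+05 rad/s; BW = Δω/(2π) = 2.286e+04 Hz.

(a) f₀ = 3704 Hz  (b) Q = 0.162  (c) BW = 2.286e+04 Hz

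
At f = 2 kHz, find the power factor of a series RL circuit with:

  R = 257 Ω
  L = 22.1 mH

Step 1 — Angular frequency: ω = 2π·f = 2π·2000 = 1.257e+04 rad/s.
Step 2 — Component impedances:
  R: Z = R = 257 Ω
  L: Z = jωL = j·1.257e+04·0.0221 = 0 + j277.7 Ω
Step 3 — Series combination: Z_total = R + L = 257 + j277.7 Ω = 378.4∠47.2° Ω.
Step 4 — Power factor: PF = cos(φ) = Re(Z)/|Z| = 257/378.4 = 0.6792.
Step 5 — Type: Im(Z) = 277.7 ⇒ lagging (phase φ = 47.2°).

PF = 0.6792 (lagging, φ = 47.2°)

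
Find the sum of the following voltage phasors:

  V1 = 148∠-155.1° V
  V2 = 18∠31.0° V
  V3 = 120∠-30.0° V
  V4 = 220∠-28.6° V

Step 1 — Convert each phasor to rectangular form:
  V1 = 148·(cos(-155.1°) + j·sin(-155.1°)) = -134.2 - j62.31 V
  V2 = 18·(cos(31.0°) + j·sin(31.0°)) = 15.43 + j9.271 V
  V3 = 120·(cos(-30.0°) + j·sin(-30.0°)) = 103.9 - j60 V
  V4 = 220·(cos(-28.6°) + j·sin(-28.6°)) = 193.2 - j105.3 V
Step 2 — Sum components: V_total = 178.3 - j218.4 V.
Step 3 — Convert to polar: |V_total| = 281.9 V, ∠V_total = -50.8°.

V_total = 281.9∠-50.8° V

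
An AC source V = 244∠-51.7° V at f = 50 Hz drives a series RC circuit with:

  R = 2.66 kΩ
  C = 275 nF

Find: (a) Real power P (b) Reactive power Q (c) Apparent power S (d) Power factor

Step 1 — Angular frequency: ω = 2π·f = 2π·50 = 314.2 rad/s.
Step 2 — Component impedances:
  R: Z = R = 2660 Ω
  C: Z = 1/(jωC) = -j/(ω·C) = 0 - j1.157e+04 Ω
Step 3 — Series combination: Z_total = R + C = 2660 - j1.157e+04 Ω = 1.188e+04∠-77.1° Ω.
Step 4 — Source phasor: V = 244∠-51.7° V = 151.2 - j191.5 V.
Step 5 — Current: I = V / Z = 0.01857 + j0.008799 A = 0.02054∠25.4° A.
Step 6 — Complex power: S = V·I* = 1.123 - j4.886 VA.
Step 7 — Real power: P = Re(S) = 1.123 W.
Step 8 — Reactive power: Q = Im(S) = -4.886 VAR.
Step 9 — Apparent power: |S| = 5.013 VA.
Step 10 — Power factor: PF = P/|S| = 0.224 (leading).

(a) P = 1.123 W  (b) Q = -4.886 VAR  (c) S = 5.013 VA  (d) PF = 0.224 (leading)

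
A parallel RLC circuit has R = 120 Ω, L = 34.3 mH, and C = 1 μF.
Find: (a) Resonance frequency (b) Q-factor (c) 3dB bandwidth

Step 1 — Resonance: ω₀ = 1/√(LC) = 1/√(0.0343·1e-06) = 5399 rad/s.
Step 2 — f₀ = ω₀/(2π) = 859.4 Hz.
Step 3 — Parallel Q: Q = R/(ω₀L) = 120/(5399·0.0343) = 0.6479.
Step 4 — Bandwidth: Δω = ω₀/Q = 8333 rad/s; BW = Δω/(2π) = 1326 Hz.

(a) f₀ = 859.4 Hz  (b) Q = 0.6479  (c) BW = 1326 Hz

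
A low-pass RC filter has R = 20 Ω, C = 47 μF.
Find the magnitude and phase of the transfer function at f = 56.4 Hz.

Step 1 — Angular frequency: ω = 2π·56.4 = 354.4 rad/s.
Step 2 — Transfer function: H(jω) = 1/(1 + jωRC).
Step 3 — Denominator: 1 + jωRC = 1 + j·354.4·20·4.7e-05 = 1 + j0.3331.
Step 4 — H = 0.9001 - j0.2998.
Step 5 — Magnitude: |H| = 0.9487 (-0.5 dB); phase: φ = -18.4°.

|H| = 0.9487 (-0.5 dB), φ = -18.4°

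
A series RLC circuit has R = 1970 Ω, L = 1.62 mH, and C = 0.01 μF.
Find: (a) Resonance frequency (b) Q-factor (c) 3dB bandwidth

Step 1 — Resonance: ω₀ = 1/√(LC) = 1/√(0.00162·1e-08) = 2.485e+05 rad/s.
Step 2 — f₀ = ω₀/(2π) = 3.954e+04 Hz.
Step 3 — Series Q: Q = ω₀L/R = 2.485e+05·0.00162/1970 = 0.2043.
Step 4 — Bandwidth: Δω = ω₀/Q = 1.216e+06 rad/s; BW = Δω/(2π) = 1.935e+05 Hz.

(a) f₀ = 3.954e+04 Hz  (b) Q = 0.2043  (c) BW = 1.935e+05 Hz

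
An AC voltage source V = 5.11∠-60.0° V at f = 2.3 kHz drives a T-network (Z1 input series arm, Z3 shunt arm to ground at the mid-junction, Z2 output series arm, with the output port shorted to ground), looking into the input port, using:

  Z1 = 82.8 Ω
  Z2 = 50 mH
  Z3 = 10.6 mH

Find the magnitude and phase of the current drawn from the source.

Step 1 — Angular frequency: ω = 2π·f = 2π·2300 = 1.445e+04 rad/s.
Step 2 — Component impedances:
  Z1: Z = R = 82.8 Ω
  Z2: Z = jωL = j·1.445e+04·0.05 = 0 + j722.6 Ω
  Z3: Z = jωL = j·1.445e+04·0.0106 = 0 + j153.2 Ω
Step 3 — With the output port shorted to ground, the output series arm Z2 runs from the junction to ground; the shunt arm Z3 also runs from the junction to ground. They appear in parallel: Z3 || Z2 = 0 + j126.4 Ω.
Step 4 — Series with input arm Z1: Z_in = Z1 + (Z3 || Z2) = 82.8 + j126.4 Ω = 151.1∠56.8° Ω.
Step 5 — Source phasor: V = 5.11∠-60.0° V = 2.555 - j4.425 V.
Step 6 — Ohm's law: I = V / Z_total = (2.555 - j4.425) / (82.8 + j126.4) = -0.01523 - j0.03019 A.
Step 7 — Convert to polar: |I| = 0.03382 A, ∠I = -116.8°.

I = 0.03382∠-116.8° A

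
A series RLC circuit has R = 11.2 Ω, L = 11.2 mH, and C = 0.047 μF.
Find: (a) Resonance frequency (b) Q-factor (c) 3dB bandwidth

Step 1 — Resonance: ω₀ = 1/√(LC) = 1/√(0.0112·4.7e-08) = 4.359e+04 rad/s.
Step 2 — f₀ = ω₀/(2π) = 6937 Hz.
Step 3 — Series Q: Q = ω₀L/R = 4.359e+04·0.0112/11.2 = 43.59.
Step 4 — Bandwidth: Δω = ω₀/Q = 1000 rad/s; BW = Δω/(2π) = 159.2 Hz.

(a) f₀ = 6937 Hz  (b) Q = 43.59  (c) BW = 159.2 Hz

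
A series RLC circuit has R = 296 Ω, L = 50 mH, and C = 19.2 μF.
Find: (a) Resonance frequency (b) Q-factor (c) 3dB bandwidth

Step 1 — Resonance: ω₀ = 1/√(LC) = 1/√(0.05·1.92e-05) = 1021 rad/s.
Step 2 — f₀ = ω₀/(2π) = 162.4 Hz.
Step 3 — Series Q: Q = ω₀L/R = 1021·0.05/296 = 0.1724.
Step 4 — Bandwidth: Δω = ω₀/Q = 5920 rad/s; BW = Δω/(2π) = 942.2 Hz.

(a) f₀ = 162.4 Hz  (b) Q = 0.1724  (c) BW = 942.2 Hz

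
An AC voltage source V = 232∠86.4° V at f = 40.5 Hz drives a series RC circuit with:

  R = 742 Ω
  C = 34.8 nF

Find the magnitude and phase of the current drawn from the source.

Step 1 — Angular frequency: ω = 2π·f = 2π·40.5 = 254.5 rad/s.
Step 2 — Component impedances:
  R: Z = R = 742 Ω
  C: Z = 1/(jωC) = -j/(ω·C) = 0 - j1.129e+05 Ω
Step 3 — Series combination: Z_total = R + C = 742 - j1.129e+05 Ω = 1.129e+05∠-89.6° Ω.
Step 4 — Source phasor: V = 232∠86.4° V = 14.57 + j231.5 V.
Step 5 — Ohm's law: I = V / Z_total = (14.57 + j231.5) / (742 - j1.129e+05) = -0.002049 + j0.0001425 A.
Step 6 — Convert to polar: |I| = 0.002054 A, ∠I = 176.0°.

I = 0.002054∠176.0° A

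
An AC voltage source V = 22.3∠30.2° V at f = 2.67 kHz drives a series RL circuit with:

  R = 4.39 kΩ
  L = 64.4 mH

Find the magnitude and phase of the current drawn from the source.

Step 1 — Angular frequency: ω = 2π·f = 2π·2670 = 1.678e+04 rad/s.
Step 2 — Component impedances:
  R: Z = R = 4390 Ω
  L: Z = jωL = j·1.678e+04·0.0644 = 0 + j1080 Ω
Step 3 — Series combination: Z_total = R + L = 4390 + j1080 Ω = 4521∠13.8° Ω.
Step 4 — Source phasor: V = 22.3∠30.2° V = 19.27 + j11.22 V.
Step 5 — Ohm's law: I = V / Z_total = (19.27 + j11.22) / (4390 + j1080) = 0.004732 + j0.001391 A.
Step 6 — Convert to polar: |I| = 0.004933 A, ∠I = 16.4°.

I = 0.004933∠16.4° A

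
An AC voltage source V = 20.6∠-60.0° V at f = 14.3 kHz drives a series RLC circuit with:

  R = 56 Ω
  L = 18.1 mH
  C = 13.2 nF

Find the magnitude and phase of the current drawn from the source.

Step 1 — Angular frequency: ω = 2π·f = 2π·1.43e+04 = 8.985e+04 rad/s.
Step 2 — Component impedances:
  R: Z = R = 56 Ω
  L: Z = jωL = j·8.985e+04·0.0181 = 0 + j1626 Ω
  C: Z = 1/(jωC) = -j/(ω·C) = 0 - j843.2 Ω
Step 3 — Series combination: Z_total = R + L + C = 56 + j783.1 Ω = 785.1∠85.9° Ω.
Step 4 — Source phasor: V = 20.6∠-60.0° V = 10.3 - j17.84 V.
Step 5 — Ohm's law: I = V / Z_total = (10.3 - j17.84) / (56 + j783.1) = -0.02173 - j0.01471 A.
Step 6 — Convert to polar: |I| = 0.02624 A, ∠I = -145.9°.

I = 0.02624∠-145.9° A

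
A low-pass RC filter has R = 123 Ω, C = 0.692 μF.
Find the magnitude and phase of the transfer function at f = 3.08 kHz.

Step 1 — Angular frequency: ω = 2π·3080 = 1.935e+04 rad/s.
Step 2 — Transfer function: H(jω) = 1/(1 + jωRC).
Step 3 — Denominator: 1 + jωRC = 1 + j·1.935e+04·123·6.92e-07 = 1 + j1.647.
Step 4 — H = 0.2693 - j0.4436.
Step 5 — Magnitude: |H| = 0.5189 (-5.7 dB); phase: φ = -58.7°.

|H| = 0.5189 (-5.7 dB), φ = -58.7°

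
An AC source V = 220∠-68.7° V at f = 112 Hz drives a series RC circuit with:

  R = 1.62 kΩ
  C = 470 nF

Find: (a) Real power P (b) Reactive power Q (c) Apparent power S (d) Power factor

Step 1 — Angular frequency: ω = 2π·f = 2π·112 = 703.7 rad/s.
Step 2 — Component impedances:
  R: Z = R = 1620 Ω
  C: Z = 1/(jωC) = -j/(ω·C) = 0 - j3023 Ω
Step 3 — Series combination: Z_total = R + C = 1620 - j3023 Ω = 3430∠-61.8° Ω.
Step 4 — Source phasor: V = 220∠-68.7° V = 79.92 - j205 V.
Step 5 — Current: I = V / Z = 0.06368 - j0.007686 A = 0.06414∠-6.9° A.
Step 6 — Complex power: S = V·I* = 6.664 - j12.44 VA.
Step 7 — Real power: P = Re(S) = 6.664 W.
Step 8 — Reactive power: Q = Im(S) = -12.44 VAR.
Step 9 — Apparent power: |S| = 14.11 VA.
Step 10 — Power factor: PF = P/|S| = 0.4723 (leading).

(a) P = 6.664 W  (b) Q = -12.44 VAR  (c) S = 14.11 VA  (d) PF = 0.4723 (leading)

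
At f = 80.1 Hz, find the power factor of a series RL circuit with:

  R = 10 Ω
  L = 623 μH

Step 1 — Angular frequency: ω = 2π·f = 2π·80.1 = 503.3 rad/s.
Step 2 — Component impedances:
  R: Z = R = 10 Ω
  L: Z = jωL = j·503.3·0.000623 = 0 + j0.3135 Ω
Step 3 — Series combination: Z_total = R + L = 10 + j0.3135 Ω = 10∠1.8° Ω.
Step 4 — Power factor: PF = cos(φ) = Re(Z)/|Z| = 10/10.005 = 0.9995.
Step 5 — Type: Im(Z) = 0.3135 ⇒ lagging (phase φ = 1.8°).

PF = 0.9995 (lagging, φ = 1.8°)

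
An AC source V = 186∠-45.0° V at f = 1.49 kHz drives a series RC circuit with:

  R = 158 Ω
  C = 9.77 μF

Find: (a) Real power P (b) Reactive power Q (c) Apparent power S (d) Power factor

Step 1 — Angular frequency: ω = 2π·f = 2π·1490 = 9362 rad/s.
Step 2 — Component impedances:
  R: Z = R = 158 Ω
  C: Z = 1/(jωC) = -j/(ω·C) = 0 - j10.93 Ω
Step 3 — Series combination: Z_total = R + C = 158 - j10.93 Ω = 158.4∠-4.0° Ω.
Step 4 — Source phasor: V = 186∠-45.0° V = 131.5 - j131.5 V.
Step 5 — Current: I = V / Z = 0.8858 - j0.7711 A = 1.174∠-41.0° A.
Step 6 — Complex power: S = V·I* = 217.9 - j15.08 VA.
Step 7 — Real power: P = Re(S) = 217.9 W.
Step 8 — Reactive power: Q = Im(S) = -15.08 VAR.
Step 9 — Apparent power: |S| = 218.4 VA.
Step 10 — Power factor: PF = P/|S| = 0.9976 (leading).

(a) P = 217.9 W  (b) Q = -15.08 VAR  (c) S = 218.4 VA  (d) PF = 0.9976 (leading)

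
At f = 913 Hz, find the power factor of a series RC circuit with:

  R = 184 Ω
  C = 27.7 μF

Step 1 — Angular frequency: ω = 2π·f = 2π·913 = 5737 rad/s.
Step 2 — Component impedances:
  R: Z = R = 184 Ω
  C: Z = 1/(jωC) = -j/(ω·C) = 0 - j6.293 Ω
Step 3 — Series combination: Z_total = R + C = 184 - j6.293 Ω = 184.1∠-2.0° Ω.
Step 4 — Power factor: PF = cos(φ) = Re(Z)/|Z| = 184/184.11 = 0.9994.
Step 5 — Type: Im(Z) = -6.293 ⇒ leading (phase φ = -2.0°).

PF = 0.9994 (leading, φ = -2.0°)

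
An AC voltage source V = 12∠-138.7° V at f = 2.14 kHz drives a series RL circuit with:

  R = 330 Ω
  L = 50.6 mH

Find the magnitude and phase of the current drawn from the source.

Step 1 — Angular frequency: ω = 2π·f = 2π·2140 = 1.345e+04 rad/s.
Step 2 — Component impedances:
  R: Z = R = 330 Ω
  L: Z = jωL = j·1.345e+04·0.0506 = 0 + j680.4 Ω
Step 3 — Series combination: Z_total = R + L = 330 + j680.4 Ω = 756.2∠64.1° Ω.
Step 4 — Source phasor: V = 12∠-138.7° V = -9.015 - j7.92 V.
Step 5 — Ohm's law: I = V / Z_total = (-9.015 - j7.92) / (330 + j680.4) = -0.01463 + j0.006156 A.
Step 6 — Convert to polar: |I| = 0.01587 A, ∠I = 157.2°.

I = 0.01587∠157.2° A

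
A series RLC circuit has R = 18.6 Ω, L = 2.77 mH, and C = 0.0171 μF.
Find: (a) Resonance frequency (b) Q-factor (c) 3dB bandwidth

Step 1 — Resonance: ω₀ = 1/√(LC) = 1/√(0.00277·1.71e-08) = 1.453e+05 rad/s.
Step 2 — f₀ = ω₀/(2π) = 2.313e+04 Hz.
Step 3 — Series Q: Q = ω₀L/R = 1.453e+05·0.00277/18.6 = 21.64.
Step 4 — Bandwidth: Δω = ω₀/Q = 6715 rad/s; BW = Δω/(2π) = 1069 Hz.

(a) f₀ = 2.313e+04 Hz  (b) Q = 21.64  (c) BW = 1069 Hz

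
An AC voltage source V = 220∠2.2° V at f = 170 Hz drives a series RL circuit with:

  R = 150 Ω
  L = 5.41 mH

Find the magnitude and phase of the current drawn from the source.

Step 1 — Angular frequency: ω = 2π·f = 2π·170 = 1068 rad/s.
Step 2 — Component impedances:
  R: Z = R = 150 Ω
  L: Z = jωL = j·1068·0.00541 = 0 + j5.779 Ω
Step 3 — Series combination: Z_total = R + L = 150 + j5.779 Ω = 150.1∠2.2° Ω.
Step 4 — Source phasor: V = 220∠2.2° V = 219.8 + j8.445 V.
Step 5 — Ohm's law: I = V / Z_total = (219.8 + j8.445) / (150 + j5.779) = 1.466 - j0.0001583 A.
Step 6 — Convert to polar: |I| = 1.466 A, ∠I = -0.0°.

I = 1.466∠-0.0° A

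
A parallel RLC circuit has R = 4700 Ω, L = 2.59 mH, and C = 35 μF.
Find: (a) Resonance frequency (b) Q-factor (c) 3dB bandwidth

Step 1 — Resonance: ω₀ = 1/√(LC) = 1/√(0.00259·3.5e-05) = 3321 rad/s.
Step 2 — f₀ = ω₀/(2π) = 528.6 Hz.
Step 3 — Parallel Q: Q = R/(ω₀L) = 4700/(3321·0.00259) = 546.4.
Step 4 — Bandwidth: Δω = ω₀/Q = 6.079 rad/s; BW = Δω/(2π) = 0.9675 Hz.

(a) f₀ = 528.6 Hz  (b) Q = 546.4  (c) BW = 0.9675 Hz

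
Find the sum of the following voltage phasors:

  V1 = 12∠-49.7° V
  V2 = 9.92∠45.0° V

Step 1 — Convert each phasor to rectangular form:
  V1 = 12·(cos(-49.7°) + j·sin(-49.7°)) = 7.761 - j9.152 V
  V2 = 9.92·(cos(45.0°) + j·sin(45.0°)) = 7.014 + j7.014 V
Step 2 — Sum components: V_total = 14.78 - j2.138 V.
Step 3 — Convert to polar: |V_total| = 14.93 V, ∠V_total = -8.2°.

V_total = 14.93∠-8.2° V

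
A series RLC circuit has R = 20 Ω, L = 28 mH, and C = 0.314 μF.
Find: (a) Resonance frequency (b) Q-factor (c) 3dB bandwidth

Step 1 — Resonance condition Im(Z)=0 gives ω₀ = 1/√(LC).
Step 2 — ω₀ = 1/√(0.028·3.14e-07) = 1.066e+04 rad/s.
Step 3 — f₀ = ω₀/(2π) = 1697 Hz.
Step 4 — Series Q: Q = ω₀L/R = 1.066e+04·0.028/20 = 14.93.
Step 5 — 3dB bandwidth: Δω = ω₀/Q = 714.3 rad/s; BW = Δω/(2π) = 113.7 Hz.

(a) f₀ = 1697 Hz  (b) Q = 14.93  (c) BW = 113.7 Hz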